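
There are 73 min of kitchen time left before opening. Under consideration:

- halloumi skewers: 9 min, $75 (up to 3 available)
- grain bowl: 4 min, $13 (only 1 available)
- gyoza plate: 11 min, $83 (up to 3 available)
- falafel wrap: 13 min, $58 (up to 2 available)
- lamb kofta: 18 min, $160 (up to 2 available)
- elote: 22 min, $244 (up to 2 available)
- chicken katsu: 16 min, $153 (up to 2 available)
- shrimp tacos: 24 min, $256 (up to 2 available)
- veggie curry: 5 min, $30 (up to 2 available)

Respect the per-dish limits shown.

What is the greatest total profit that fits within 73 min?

774

Taking 2×elote + shrimp tacos + veggie curry: 73 min used, 774 in profit.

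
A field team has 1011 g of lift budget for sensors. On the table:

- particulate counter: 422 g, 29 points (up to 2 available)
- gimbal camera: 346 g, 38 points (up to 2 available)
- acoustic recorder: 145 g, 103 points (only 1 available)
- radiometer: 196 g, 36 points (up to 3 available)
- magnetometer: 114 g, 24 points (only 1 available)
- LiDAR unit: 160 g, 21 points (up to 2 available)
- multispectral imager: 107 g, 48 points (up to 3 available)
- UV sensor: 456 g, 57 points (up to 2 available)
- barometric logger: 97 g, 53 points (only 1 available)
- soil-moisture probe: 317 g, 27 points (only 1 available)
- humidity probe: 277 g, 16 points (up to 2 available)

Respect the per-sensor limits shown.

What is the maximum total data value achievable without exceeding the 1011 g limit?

372

Ranking by ratio (data value/g): acoustic recorder 0.71, barometric logger 0.55, multispectral imager 0.45, magnetometer 0.21.
Taking the top-ratio sensors first gives acoustic recorder + radiometer + magnetometer + 3×multispectral imager + barometric logger for 360 (873 g).
The 114 g tied up in magnetometer is better spent on radiometer — total rises to 372 (955 g).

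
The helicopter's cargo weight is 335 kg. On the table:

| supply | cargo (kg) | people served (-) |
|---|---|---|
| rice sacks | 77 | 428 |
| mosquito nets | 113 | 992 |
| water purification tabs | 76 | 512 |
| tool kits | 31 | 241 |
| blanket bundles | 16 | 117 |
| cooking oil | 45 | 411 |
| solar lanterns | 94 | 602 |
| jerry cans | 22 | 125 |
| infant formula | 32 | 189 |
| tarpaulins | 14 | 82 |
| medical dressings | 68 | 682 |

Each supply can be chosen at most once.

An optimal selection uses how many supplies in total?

5

Best achievable people served is 2838.
For example mosquito nets + water purification tabs + tool kits + cooking oil + medical dressings achieves it, using 333 kg.
Any selection reaching 2838 contains exactly 5 supplies.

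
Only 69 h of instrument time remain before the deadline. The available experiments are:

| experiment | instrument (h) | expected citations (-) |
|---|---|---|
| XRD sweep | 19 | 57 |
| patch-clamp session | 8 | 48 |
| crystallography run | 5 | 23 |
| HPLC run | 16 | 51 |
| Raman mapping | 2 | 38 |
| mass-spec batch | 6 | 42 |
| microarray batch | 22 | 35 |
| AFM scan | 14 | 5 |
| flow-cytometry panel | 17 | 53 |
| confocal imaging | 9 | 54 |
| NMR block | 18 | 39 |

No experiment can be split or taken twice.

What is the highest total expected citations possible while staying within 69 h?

315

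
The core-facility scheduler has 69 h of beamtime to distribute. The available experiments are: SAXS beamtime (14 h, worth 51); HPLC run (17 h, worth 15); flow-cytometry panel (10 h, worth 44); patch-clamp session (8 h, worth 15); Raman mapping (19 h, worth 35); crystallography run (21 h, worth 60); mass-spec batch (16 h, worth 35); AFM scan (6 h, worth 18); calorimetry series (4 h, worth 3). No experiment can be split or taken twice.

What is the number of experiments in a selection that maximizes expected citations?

Best achievable expected citations is 208.
For example SAXS beamtime + flow-cytometry panel + crystallography run + mass-spec batch + AFM scan achieves it, using 67 h.
All optima have 5 experiments.

5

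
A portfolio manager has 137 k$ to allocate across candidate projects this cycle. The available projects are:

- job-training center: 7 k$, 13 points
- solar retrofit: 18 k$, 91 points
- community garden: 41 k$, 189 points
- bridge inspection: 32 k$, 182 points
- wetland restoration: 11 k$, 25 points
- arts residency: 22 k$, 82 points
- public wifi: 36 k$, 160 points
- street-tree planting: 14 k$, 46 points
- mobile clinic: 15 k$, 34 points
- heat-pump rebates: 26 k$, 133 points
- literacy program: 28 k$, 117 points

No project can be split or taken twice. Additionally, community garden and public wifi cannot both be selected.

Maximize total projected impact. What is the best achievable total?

A density-first pass picks solar retrofit + community garden + bridge inspection + street-tree planting + heat-pump rebates — 641 at 131 k$.
Dropping community garden and street-tree planting frees 55 k$; slotting in arts residency + public wifi (58 k$) lifts the total to 648 at 134 k$.
An exhaustive check of the 2048 subsets confirms 648.

648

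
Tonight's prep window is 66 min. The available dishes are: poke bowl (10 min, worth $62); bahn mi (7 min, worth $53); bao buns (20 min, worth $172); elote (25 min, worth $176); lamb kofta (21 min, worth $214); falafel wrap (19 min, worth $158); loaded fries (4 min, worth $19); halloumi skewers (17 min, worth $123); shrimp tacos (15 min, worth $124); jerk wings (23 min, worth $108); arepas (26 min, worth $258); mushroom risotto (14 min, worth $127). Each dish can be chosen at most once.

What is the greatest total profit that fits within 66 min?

Ranking by ratio (profit/min): lamb kofta 10.19, arepas 9.92, mushroom risotto 9.07.
Greedy by ratio would take lamb kofta + loaded fries + arepas + mushroom risotto: 65 min used, total 618.
Dropping loaded fries and mushroom risotto frees 18 min; slotting in falafel wrap (19 min) lifts the total to 630 at 66 min.
Next best is lamb kofta + loaded fries + arepas + mushroom risotto at 618 (65 min) — short by 12.

630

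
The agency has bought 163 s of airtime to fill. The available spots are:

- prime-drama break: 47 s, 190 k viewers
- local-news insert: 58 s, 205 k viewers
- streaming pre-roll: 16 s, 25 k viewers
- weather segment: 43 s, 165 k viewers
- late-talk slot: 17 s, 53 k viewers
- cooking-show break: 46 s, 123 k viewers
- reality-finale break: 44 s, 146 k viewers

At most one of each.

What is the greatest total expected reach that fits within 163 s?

Density check — prime-drama break 4.04, weather segment 3.84, local-news insert 3.53, reality-finale break 3.32 are the best per s.
Greedy by ratio would take prime-drama break + local-news insert + weather segment: 148 s used, total 560.
Replace prime-drama break with late-talk slot + reality-finale break: the trade gains 9 net, giving 569 at 162 s.
Every other selection either busts 163 s or fails to beat 569.

569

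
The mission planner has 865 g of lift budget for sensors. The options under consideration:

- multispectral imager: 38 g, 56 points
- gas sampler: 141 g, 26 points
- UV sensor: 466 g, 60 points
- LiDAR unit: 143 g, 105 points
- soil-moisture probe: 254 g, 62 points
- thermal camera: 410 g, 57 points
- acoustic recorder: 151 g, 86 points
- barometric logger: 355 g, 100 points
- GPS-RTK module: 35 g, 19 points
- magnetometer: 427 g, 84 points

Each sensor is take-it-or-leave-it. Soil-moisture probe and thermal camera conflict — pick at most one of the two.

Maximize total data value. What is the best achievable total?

Taking multispectral imager + gas sampler + LiDAR unit + acoustic recorder + barometric logger + GPS-RTK module: 863 g used, 392 in data value.
An exhaustive check of the 1024 subsets confirms 392.

392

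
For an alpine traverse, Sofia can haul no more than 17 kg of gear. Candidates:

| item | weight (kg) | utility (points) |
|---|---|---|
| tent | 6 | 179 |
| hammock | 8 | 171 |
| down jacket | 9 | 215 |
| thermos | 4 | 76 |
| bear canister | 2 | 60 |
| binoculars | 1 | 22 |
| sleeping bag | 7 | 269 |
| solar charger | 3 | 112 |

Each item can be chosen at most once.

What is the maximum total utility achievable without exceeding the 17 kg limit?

A density-first pass picks thermos + bear canister + binoculars + sleeping bag + solar charger — 539 at 17 kg.
Dropping thermos and bear canister frees 6 kg; slotting in tent (6 kg) lifts the total to 582 at 17 kg.
Every other selection either busts 17 kg or fails to beat 582.

582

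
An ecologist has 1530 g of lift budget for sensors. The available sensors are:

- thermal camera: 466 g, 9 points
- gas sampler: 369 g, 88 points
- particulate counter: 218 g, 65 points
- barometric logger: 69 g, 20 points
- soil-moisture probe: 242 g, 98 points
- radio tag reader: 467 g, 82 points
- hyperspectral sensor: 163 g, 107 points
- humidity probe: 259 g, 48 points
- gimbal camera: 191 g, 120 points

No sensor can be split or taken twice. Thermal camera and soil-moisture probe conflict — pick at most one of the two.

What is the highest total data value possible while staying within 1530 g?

546

Density check — hyperspectral sensor 0.66, gimbal camera 0.63, soil-moisture probe 0.40, particulate counter 0.30 are the best per g.
Best packing: gas sampler + particulate counter + barometric logger + soil-moisture probe + hyperspectral sensor + humidity probe + gimbal camera — 1511 g, 546 total.
Runner-up gas sampler + particulate counter + soil-moisture probe + hyperspectral sensor + humidity probe + gimbal camera tops out at 526.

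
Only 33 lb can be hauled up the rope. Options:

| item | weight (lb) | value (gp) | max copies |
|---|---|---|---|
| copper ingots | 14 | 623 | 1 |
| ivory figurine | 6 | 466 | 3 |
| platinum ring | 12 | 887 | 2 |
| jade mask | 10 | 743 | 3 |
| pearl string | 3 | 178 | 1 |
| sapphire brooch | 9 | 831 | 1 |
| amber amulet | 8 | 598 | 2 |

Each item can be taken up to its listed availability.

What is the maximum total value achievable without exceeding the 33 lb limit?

2650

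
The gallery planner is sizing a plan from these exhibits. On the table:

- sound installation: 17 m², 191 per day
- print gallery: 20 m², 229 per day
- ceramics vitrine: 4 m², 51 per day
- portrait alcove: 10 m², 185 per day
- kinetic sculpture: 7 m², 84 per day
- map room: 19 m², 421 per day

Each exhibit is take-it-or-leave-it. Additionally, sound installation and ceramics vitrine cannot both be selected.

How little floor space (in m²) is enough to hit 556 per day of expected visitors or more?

29

Minimise m² subject to total expected visitors ≥ 556.
Taking portrait alcove + map room gives 606 (≥ 556) for 29 m².
No combination under 29 m² hits 556.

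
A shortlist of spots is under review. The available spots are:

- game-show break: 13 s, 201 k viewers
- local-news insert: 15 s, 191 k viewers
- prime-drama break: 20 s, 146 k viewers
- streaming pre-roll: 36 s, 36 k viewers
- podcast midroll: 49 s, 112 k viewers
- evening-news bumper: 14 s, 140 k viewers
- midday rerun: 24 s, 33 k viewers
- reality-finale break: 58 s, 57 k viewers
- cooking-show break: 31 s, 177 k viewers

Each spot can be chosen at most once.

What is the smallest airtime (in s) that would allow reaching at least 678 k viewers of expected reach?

Need the lightest bundle worth ≥ 678.
game-show break + local-news insert + prime-drama break + evening-news bumper reaches 678 using 62 s.
Below 62 s the best achievable stays under 678.

62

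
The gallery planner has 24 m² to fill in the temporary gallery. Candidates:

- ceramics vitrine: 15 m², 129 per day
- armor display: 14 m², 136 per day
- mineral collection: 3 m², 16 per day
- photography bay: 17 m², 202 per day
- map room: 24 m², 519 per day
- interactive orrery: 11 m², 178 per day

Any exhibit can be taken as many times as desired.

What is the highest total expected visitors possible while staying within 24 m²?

519

Ranking by ratio (expected visitors/m²): map room 21.62, interactive orrery 16.18, photography bay 11.88, armor display 9.71.
Map room uses 24 of the 24 m² and totals 519.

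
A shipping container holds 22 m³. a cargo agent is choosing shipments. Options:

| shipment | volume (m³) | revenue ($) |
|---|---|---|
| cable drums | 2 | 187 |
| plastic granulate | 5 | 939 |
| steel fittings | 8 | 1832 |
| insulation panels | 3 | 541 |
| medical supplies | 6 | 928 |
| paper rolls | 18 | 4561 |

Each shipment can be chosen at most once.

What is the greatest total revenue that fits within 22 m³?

5102

Ranking by ratio (revenue/m³): paper rolls 253.39, steel fittings 229.00, plastic granulate 187.80, insulation panels 180.33.
Taking insulation panels + paper rolls: 21 m³ used, 5102 in revenue.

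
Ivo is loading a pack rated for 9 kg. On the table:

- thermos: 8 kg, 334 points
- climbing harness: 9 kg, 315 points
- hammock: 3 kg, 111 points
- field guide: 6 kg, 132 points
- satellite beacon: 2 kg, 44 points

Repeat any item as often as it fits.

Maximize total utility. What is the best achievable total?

334

Thermos uses 8 of the 9 kg and totals 334.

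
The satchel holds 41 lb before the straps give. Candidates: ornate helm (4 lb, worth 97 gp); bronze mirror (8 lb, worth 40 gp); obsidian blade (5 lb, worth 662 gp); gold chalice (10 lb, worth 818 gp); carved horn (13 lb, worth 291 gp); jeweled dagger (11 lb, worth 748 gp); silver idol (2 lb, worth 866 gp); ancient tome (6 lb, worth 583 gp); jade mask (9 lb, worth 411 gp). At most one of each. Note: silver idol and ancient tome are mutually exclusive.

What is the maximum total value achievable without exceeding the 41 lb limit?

3602

Density check — silver idol 433.00, obsidian blade 132.40, ancient tome 97.17 are the best per lb.
Ornate helm + obsidian blade + gold chalice + jeweled dagger + silver idol + jade mask uses 41 of the 41 lb and totals 3602.
Next best is obsidian blade + gold chalice + jeweled dagger + silver idol + jade mask at 3505 (37 lb) — short by 97.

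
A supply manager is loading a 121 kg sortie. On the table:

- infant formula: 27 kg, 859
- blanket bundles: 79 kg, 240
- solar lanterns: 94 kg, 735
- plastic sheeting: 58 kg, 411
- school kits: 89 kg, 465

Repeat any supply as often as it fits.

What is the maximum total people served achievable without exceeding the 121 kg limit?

Best packing: 4×infant formula — 108 kg, 3436 total.
No other feasible combination exceeds 3436.

3436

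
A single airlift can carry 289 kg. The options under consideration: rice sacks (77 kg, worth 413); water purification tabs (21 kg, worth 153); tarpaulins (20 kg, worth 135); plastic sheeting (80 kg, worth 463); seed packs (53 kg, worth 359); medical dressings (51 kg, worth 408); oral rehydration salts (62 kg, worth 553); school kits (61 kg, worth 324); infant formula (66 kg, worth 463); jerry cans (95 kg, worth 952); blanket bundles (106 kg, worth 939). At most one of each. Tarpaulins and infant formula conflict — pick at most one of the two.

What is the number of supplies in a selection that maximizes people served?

4

Optimal total is 2597.
For example water purification tabs + oral rehydration salts + jerry cans + blanket bundles achieves it, using 284 kg.
Any selection reaching 2597 contains exactly 4 supplies.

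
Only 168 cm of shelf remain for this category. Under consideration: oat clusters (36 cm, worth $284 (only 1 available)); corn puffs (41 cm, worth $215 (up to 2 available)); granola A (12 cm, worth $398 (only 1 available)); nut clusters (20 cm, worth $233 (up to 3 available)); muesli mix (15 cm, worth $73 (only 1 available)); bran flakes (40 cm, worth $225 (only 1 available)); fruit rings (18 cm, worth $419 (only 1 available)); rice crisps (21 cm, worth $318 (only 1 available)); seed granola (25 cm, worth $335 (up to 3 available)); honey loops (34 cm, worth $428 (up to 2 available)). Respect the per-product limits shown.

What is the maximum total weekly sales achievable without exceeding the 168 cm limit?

Filling by ratio: granola A + fruit rings + rice crisps + 3×seed granola + honey loops for 2568, with 8 cm left unused.
Replace honey loops with 2×nut clusters: the trade gains 38 net, giving 2606 at 166 cm.

2606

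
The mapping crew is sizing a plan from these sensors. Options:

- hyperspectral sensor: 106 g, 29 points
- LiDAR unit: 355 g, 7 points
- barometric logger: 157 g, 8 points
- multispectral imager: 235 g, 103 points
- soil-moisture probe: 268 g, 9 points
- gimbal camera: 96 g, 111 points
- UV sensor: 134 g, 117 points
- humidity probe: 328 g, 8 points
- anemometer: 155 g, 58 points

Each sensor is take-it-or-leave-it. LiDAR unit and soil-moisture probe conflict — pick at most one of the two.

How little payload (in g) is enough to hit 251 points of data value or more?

Minimise g subject to total data value ≥ 251.
hyperspectral sensor + gimbal camera + UV sensor reaches 257 using 336 g.
Any bundle with less than 336 g falls short of 251.

336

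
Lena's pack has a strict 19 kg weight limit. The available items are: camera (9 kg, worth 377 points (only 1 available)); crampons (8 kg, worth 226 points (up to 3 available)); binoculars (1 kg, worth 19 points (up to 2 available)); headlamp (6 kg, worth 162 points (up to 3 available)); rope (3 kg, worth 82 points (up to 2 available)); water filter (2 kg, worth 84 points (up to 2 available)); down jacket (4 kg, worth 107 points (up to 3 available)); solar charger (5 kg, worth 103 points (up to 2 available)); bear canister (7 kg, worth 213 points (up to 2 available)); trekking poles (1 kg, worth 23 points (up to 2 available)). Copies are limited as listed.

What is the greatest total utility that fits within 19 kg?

709

Camera + 2×rope + 2×water filter uses 19 of the 19 kg and totals 709.
Every other selection either busts 19 kg or exceeds an availability limit or fails to beat 709.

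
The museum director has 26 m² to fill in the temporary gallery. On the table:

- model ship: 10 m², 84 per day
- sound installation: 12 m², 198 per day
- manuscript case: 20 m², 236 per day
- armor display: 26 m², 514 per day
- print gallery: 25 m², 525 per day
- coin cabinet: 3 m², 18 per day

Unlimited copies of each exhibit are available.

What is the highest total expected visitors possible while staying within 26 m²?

Best packing: print gallery — 25 m², 525 total.
No other feasible combination exceeds 525.

525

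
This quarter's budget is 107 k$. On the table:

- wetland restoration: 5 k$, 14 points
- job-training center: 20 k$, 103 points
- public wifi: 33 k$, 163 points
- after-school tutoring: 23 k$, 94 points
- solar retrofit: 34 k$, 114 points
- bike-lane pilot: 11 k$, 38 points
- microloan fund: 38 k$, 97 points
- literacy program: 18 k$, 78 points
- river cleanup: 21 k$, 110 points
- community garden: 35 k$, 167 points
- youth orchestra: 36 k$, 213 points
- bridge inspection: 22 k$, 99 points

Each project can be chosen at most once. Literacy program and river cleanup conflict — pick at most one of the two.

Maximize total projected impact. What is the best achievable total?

557

Density check — youth orchestra 5.92, river cleanup 5.24, job-training center 5.15 are the best per k$.
Taking the top-ratio projects first gives wetland restoration + job-training center + river cleanup + youth orchestra + bridge inspection for 539 (104 k$).
Using the slack differently, job-training center + public wifi + literacy program + youth orchestra comes to 557 at 107 k$.
Every other selection either busts 107 k$ or breaks a pairing rule or fails to beat 557.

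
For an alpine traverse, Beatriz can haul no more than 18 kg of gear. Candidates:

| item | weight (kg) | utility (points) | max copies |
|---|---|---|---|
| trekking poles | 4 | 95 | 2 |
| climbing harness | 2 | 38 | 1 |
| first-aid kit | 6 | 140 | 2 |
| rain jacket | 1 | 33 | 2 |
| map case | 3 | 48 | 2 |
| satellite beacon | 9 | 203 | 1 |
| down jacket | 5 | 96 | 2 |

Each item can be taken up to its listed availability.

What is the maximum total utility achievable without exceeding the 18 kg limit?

Ranking by ratio (utility/kg): rain jacket 33.00, trekking poles 23.75, first-aid kit 23.33, satellite beacon 22.56.
Greedy by ratio would take 2×trekking poles + climbing harness + first-aid kit + 2×rain jacket: 18 kg used, total 434.
The 6 kg tied up in trekking poles and climbing harness is better spent on first-aid kit — total rises to 441 (18 kg).
That's the maximum — no swap from here does better than 441.

441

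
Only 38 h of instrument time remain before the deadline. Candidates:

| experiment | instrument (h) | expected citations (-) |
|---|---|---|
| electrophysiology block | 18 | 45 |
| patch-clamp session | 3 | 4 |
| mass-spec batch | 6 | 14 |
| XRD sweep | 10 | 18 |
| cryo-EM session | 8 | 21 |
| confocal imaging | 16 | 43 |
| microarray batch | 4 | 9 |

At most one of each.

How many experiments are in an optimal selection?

The maximum expected citations within 38 h is 97.
electrophysiology block + confocal imaging + microarray batch hits 97 at 38 h.
Every optimal selection uses 3 experiments.

3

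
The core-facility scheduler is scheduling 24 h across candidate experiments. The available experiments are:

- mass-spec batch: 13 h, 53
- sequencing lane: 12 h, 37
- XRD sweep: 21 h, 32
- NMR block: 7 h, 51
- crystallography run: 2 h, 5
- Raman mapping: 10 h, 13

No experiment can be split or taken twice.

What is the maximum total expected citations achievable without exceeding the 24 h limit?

109

The ratio ordering already packs tightly: mass-spec batch + NMR block + crystallography run, 22 h, 109.
Next best is mass-spec batch + NMR block at 104 (20 h) — short by 5.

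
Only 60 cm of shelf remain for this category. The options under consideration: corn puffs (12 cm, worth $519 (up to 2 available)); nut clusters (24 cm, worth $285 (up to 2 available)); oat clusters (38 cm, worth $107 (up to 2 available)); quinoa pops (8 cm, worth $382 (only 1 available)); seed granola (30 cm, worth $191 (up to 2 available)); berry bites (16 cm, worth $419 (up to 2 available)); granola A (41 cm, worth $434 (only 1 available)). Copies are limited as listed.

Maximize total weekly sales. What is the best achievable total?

1876

Filling by ratio: 2×corn puffs + quinoa pops + berry bites for 1839, with 12 cm left unused.
The 8 cm tied up in quinoa pops is better spent on berry bites — total rises to 1876 (56 cm).
That's the maximum — no swap from here does better than 1876.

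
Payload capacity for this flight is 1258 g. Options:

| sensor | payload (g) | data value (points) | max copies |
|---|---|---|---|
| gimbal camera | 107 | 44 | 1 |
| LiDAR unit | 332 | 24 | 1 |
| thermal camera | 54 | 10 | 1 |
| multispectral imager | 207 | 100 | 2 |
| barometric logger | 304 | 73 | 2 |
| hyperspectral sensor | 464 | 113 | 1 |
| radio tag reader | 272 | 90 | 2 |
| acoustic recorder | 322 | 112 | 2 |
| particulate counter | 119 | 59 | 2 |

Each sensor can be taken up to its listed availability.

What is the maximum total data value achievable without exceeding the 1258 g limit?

Filling by ratio: gimbal camera + thermal camera + 2×multispectral imager + acoustic recorder + 2×particulate counter for 484, with 123 g left unused.
Replace gimbal camera and thermal camera with radio tag reader: the trade gains 36 net, giving 520 at 1246 g.
No other feasible combination exceeds 520.

520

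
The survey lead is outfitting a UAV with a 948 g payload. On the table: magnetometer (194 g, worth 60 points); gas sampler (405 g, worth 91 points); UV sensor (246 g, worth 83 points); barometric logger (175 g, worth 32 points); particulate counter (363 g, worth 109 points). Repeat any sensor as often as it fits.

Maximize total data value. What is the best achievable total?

309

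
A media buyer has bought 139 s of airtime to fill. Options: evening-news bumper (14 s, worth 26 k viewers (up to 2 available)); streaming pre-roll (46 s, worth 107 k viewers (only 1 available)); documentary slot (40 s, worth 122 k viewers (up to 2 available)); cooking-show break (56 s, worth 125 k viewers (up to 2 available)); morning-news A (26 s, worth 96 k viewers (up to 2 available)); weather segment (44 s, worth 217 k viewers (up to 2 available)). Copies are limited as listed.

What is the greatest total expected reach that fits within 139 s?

556

Density check — weather segment 4.93, morning-news A 3.69, documentary slot 3.05 are the best per s.
The ratio ordering already packs tightly: evening-news bumper + morning-news A + 2×weather segment, 128 s, 556.
Nothing else within 139 s beats 556.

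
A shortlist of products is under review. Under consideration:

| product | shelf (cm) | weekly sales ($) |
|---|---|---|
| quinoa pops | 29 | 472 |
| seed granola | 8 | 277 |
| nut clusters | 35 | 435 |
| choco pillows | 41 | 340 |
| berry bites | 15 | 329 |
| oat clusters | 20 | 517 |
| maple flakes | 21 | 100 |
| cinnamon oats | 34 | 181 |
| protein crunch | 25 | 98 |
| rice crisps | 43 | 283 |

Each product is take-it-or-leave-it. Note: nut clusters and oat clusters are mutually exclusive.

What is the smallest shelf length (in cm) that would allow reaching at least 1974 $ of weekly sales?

134

Look for the lowest-shelf combination reaching 1974.
quinoa pops + seed granola + choco pillows + berry bites + oat clusters + maple flakes: 2035 weekly sales at 134 cm.
Any bundle with less than 134 cm falls short of 1974.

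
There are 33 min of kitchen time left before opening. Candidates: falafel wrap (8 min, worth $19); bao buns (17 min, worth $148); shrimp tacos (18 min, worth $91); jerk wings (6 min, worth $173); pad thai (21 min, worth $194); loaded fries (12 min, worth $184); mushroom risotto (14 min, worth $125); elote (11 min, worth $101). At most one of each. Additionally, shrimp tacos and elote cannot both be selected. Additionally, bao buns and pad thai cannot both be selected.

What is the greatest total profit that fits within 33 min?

Filling by ratio: jerk wings + loaded fries + elote for 458, with 4 min left unused.
Dropping elote frees 11 min; slotting in mushroom risotto (14 min) lifts the total to 482 at 32 min.
The closest alternative, jerk wings + loaded fries + elote, reaches only 458.

482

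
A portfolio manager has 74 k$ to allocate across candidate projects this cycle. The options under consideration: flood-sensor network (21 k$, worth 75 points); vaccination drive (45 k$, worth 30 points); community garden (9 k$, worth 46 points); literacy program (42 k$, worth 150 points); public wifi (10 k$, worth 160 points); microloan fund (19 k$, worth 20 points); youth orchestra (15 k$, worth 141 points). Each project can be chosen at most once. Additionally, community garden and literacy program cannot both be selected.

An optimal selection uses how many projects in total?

3

Best achievable projected impact is 451.
One optimal bundle: literacy program + public wifi + youth orchestra (67 k$).
Every optimal selection uses 3 projects.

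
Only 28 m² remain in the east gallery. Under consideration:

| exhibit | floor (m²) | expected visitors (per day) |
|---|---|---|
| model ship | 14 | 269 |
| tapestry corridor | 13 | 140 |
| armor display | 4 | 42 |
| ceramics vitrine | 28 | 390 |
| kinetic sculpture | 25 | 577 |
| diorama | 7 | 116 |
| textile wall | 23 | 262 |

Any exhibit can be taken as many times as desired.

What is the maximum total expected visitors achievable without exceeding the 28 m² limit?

Best packing: kinetic sculpture — 25 m², 577 total.

577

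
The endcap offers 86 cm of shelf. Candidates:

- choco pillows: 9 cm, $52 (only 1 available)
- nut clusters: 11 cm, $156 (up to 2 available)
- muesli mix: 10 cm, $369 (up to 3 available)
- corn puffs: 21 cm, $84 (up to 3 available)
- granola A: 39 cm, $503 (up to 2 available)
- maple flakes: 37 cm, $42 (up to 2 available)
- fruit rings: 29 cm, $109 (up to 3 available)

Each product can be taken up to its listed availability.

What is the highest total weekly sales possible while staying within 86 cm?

1766

Density check — muesli mix 36.90, nut clusters 14.18, granola A 12.90 are the best per cm.
The ratio heuristic lands on choco pillows + 2×nut clusters + 3×muesli mix + corn puffs (1555) but leaves 4 cm idle.
The 41 cm tied up in choco pillows and nut clusters and corn puffs is better spent on granola A — total rises to 1766 (80 cm).
Nothing else within 86 cm beats 1766.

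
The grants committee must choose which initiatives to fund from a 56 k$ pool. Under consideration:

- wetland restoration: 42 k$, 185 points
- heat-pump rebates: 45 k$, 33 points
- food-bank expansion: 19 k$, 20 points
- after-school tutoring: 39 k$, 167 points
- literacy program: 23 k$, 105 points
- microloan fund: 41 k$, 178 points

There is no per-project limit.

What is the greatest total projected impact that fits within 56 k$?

210

Taking 2×literacy program: 46 k$ used, 210 in projected impact.
No other feasible combination exceeds 210.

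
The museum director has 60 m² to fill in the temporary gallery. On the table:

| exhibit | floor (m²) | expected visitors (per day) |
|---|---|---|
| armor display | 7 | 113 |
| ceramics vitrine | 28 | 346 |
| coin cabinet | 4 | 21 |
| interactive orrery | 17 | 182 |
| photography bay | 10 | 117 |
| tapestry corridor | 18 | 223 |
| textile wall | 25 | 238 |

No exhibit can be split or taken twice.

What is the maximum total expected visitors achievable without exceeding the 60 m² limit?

707

Filling by ratio: armor display + ceramics vitrine + coin cabinet + tapestry corridor for 703, with 3 m² left unused.
Dropping armor display frees 7 m²; slotting in photography bay (10 m²) lifts the total to 707 at 60 m².
Next best is armor display + ceramics vitrine + coin cabinet + tapestry corridor at 703 (57 m²) — short by 4.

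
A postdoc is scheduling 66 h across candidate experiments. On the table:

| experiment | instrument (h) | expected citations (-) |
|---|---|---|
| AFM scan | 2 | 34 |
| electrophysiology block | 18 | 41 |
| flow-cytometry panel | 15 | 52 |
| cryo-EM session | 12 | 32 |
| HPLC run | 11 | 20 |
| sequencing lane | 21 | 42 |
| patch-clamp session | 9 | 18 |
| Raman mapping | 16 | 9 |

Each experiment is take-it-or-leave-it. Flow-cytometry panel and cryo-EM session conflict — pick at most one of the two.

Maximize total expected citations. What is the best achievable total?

Taking AFM scan + electrophysiology block + flow-cytometry panel + sequencing lane + patch-clamp session: 65 h used, 187 in expected citations.

187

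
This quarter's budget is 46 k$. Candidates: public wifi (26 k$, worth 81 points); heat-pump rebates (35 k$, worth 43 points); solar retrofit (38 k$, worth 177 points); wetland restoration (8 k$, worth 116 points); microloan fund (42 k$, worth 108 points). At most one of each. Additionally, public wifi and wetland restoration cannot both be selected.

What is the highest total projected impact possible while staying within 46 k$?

293

The ratio ordering already packs tightly: solar retrofit + wetland restoration, 46 k$, 293.
Every other selection either busts 46 k$ or breaks a pairing rule or fails to beat 293.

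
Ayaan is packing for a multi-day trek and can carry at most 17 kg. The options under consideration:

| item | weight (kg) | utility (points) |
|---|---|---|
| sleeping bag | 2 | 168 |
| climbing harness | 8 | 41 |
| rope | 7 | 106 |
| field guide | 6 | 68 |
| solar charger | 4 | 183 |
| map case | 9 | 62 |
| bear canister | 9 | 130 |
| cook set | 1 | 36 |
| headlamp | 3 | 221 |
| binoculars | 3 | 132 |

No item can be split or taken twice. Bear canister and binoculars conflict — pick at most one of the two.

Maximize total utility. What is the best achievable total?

740

Ranking by ratio (utility/kg): sleeping bag 84.00, headlamp 73.67, solar charger 45.75, binoculars 44.00.
Sleeping bag + solar charger + cook set + headlamp + binoculars uses 13 of the 17 kg and totals 740.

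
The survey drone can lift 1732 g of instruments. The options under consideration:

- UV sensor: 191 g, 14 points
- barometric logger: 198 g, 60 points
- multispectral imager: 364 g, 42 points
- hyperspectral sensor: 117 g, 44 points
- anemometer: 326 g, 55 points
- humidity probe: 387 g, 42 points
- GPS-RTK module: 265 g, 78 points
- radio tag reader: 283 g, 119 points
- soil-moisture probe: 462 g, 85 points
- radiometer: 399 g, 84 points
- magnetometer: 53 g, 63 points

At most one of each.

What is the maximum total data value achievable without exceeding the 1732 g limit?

504

Ranking by ratio (data value/g): magnetometer 1.19, radio tag reader 0.42, hyperspectral sensor 0.38, barometric logger 0.30.
Taking the top-ratio sensors first gives barometric logger + hyperspectral sensor + anemometer + GPS-RTK module + radio tag reader + radiometer + magnetometer for 503 (1641 g).
Dropping radiometer frees 399 g; slotting in soil-moisture probe (462 g) lifts the total to 504 at 1704 g.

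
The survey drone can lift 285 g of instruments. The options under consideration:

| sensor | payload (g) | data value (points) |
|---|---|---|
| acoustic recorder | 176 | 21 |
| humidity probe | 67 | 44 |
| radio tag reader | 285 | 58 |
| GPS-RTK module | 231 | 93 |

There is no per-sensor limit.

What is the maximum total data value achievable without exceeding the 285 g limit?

By data value per g: humidity probe 0.66, GPS-RTK module 0.40, radio tag reader 0.20, acoustic recorder 0.12 lead.
4×humidity probe uses 268 of the 285 g and totals 176.

176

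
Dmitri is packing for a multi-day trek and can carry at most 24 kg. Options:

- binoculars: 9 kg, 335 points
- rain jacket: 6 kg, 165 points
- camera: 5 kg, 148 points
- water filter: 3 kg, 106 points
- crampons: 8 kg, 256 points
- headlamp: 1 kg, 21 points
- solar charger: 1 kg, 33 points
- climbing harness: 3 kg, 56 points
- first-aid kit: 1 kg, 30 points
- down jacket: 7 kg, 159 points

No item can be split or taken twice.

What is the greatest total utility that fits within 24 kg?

802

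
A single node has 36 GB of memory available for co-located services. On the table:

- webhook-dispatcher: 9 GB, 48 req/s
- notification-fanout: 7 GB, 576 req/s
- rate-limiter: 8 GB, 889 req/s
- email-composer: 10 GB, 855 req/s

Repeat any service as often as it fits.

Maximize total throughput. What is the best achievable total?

3556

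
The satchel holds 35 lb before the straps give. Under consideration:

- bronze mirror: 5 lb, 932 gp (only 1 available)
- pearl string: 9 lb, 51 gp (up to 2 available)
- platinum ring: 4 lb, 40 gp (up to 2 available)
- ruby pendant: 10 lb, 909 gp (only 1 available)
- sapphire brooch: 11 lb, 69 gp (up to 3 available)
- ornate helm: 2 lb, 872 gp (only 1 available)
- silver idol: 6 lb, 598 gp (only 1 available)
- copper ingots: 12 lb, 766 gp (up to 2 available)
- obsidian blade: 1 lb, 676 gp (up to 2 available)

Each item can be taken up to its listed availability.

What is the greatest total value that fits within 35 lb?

Greedy by ratio would take bronze mirror + 2×platinum ring + ruby pendant + ornate helm + silver idol + 2×obsidian blade: 33 lb used, total 4743.
Replace platinum ring and silver idol with copper ingots: the trade gains 128 net, giving 4871 at 35 lb.
Every other selection either busts 35 lb or exceeds an availability limit or fails to beat 4871.

4871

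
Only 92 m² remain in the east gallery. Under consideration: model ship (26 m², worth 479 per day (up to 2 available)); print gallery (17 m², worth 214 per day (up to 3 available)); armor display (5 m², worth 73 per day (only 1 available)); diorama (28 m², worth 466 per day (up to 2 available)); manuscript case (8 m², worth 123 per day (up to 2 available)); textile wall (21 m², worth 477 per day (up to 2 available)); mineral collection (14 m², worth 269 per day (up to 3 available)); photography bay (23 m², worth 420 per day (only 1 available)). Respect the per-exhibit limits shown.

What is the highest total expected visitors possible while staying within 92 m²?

1884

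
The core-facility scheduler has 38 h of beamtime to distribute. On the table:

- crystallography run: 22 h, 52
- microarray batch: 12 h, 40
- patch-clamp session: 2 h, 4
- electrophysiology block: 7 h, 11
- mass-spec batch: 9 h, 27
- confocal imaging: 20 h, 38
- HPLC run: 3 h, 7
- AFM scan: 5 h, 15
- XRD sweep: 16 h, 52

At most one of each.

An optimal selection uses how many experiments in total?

Optimal total is 119.
For example microarray batch + mass-spec batch + XRD sweep achieves it, using 37 h.
Every optimal selection uses 3 experiments.

3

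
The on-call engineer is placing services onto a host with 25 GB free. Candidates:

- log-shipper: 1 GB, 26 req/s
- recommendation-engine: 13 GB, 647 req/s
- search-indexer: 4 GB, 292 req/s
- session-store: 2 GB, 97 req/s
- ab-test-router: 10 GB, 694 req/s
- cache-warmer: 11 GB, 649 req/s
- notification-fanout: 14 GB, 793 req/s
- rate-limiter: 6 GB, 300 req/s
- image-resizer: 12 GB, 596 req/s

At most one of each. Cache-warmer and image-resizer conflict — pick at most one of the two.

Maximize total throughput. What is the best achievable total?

1635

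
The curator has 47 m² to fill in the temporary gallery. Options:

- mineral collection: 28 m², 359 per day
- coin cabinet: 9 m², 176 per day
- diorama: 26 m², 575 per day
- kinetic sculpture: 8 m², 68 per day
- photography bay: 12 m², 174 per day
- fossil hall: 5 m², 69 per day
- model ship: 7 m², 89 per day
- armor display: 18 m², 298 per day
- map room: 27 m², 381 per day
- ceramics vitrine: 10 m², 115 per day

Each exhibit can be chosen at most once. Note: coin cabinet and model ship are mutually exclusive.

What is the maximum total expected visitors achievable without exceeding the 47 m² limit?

Ranking by ratio (expected visitors/m²): diorama 22.12, coin cabinet 19.56, armor display 16.56, photography bay 14.50.
The ratio ordering already packs tightly: coin cabinet + diorama + photography bay, 47 m², 925.
Next best is diorama + armor display at 873 (44 m²) — short by 52.

925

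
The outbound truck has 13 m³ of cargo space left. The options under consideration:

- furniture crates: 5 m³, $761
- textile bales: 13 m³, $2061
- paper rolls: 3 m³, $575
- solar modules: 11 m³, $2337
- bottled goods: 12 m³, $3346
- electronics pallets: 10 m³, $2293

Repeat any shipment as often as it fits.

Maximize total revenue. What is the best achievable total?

Ranking by ratio (revenue/m³): bottled goods 278.83, electronics pallets 229.30, solar modules 212.45.
Bottled goods uses 12 of the 13 m³ and totals 3346.
Every other selection either busts 13 m³ or fails to beat 3346.

3346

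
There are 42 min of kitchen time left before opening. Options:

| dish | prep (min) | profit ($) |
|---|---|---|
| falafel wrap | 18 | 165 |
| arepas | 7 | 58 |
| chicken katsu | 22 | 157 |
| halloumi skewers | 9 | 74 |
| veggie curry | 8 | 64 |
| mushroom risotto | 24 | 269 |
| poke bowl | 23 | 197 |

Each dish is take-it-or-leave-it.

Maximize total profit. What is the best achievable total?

434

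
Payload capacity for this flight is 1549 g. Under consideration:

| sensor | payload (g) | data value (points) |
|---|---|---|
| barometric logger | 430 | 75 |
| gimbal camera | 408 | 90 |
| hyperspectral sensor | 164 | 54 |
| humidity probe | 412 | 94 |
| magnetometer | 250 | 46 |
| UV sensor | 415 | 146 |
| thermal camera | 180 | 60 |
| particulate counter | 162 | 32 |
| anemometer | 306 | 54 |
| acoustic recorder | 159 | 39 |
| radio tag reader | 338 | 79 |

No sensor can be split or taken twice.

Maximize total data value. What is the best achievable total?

433

Greedy by ratio would take hyperspectral sensor + UV sensor + thermal camera + particulate counter + acoustic recorder + radio tag reader: 1418 g used, total 410.
Replace particulate counter and acoustic recorder with humidity probe: the trade gains 23 net, giving 433 at 1509 g.
Runner-up gimbal camera + hyperspectral sensor + UV sensor + thermal camera + radio tag reader tops out at 429.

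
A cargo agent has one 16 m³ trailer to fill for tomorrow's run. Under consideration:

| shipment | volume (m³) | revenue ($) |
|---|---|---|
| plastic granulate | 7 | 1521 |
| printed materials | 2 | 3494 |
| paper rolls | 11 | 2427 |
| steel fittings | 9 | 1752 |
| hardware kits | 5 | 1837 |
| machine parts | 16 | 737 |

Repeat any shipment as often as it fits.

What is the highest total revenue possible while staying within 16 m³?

The ratio ordering already packs tightly: 8×printed materials, 16 m³, 27952.
No other feasible combination exceeds 27952.

27952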